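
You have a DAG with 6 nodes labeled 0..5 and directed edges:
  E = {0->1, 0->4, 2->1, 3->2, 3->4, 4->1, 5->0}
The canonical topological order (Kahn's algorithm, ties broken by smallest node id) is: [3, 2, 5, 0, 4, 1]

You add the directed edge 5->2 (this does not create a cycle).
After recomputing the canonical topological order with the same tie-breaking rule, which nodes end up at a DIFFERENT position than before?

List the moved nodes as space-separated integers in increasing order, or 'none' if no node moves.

Old toposort: [3, 2, 5, 0, 4, 1]
Added edge 5->2
Recompute Kahn (smallest-id tiebreak):
  initial in-degrees: [1, 3, 2, 0, 2, 0]
  ready (indeg=0): [3, 5]
  pop 3: indeg[2]->1; indeg[4]->1 | ready=[5] | order so far=[3]
  pop 5: indeg[0]->0; indeg[2]->0 | ready=[0, 2] | order so far=[3, 5]
  pop 0: indeg[1]->2; indeg[4]->0 | ready=[2, 4] | order so far=[3, 5, 0]
  pop 2: indeg[1]->1 | ready=[4] | order so far=[3, 5, 0, 2]
  pop 4: indeg[1]->0 | ready=[1] | order so far=[3, 5, 0, 2, 4]
  pop 1: no out-edges | ready=[] | order so far=[3, 5, 0, 2, 4, 1]
New canonical toposort: [3, 5, 0, 2, 4, 1]
Compare positions:
  Node 0: index 3 -> 2 (moved)
  Node 1: index 5 -> 5 (same)
  Node 2: index 1 -> 3 (moved)
  Node 3: index 0 -> 0 (same)
  Node 4: index 4 -> 4 (same)
  Node 5: index 2 -> 1 (moved)
Nodes that changed position: 0 2 5

Answer: 0 2 5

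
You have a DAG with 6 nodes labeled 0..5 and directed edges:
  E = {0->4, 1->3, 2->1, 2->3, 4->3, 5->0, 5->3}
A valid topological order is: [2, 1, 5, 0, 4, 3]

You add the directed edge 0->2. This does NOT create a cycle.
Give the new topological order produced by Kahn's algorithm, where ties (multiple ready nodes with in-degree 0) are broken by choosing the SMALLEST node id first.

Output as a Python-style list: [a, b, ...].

Answer: [5, 0, 2, 1, 4, 3]

Derivation:
Old toposort: [2, 1, 5, 0, 4, 3]
Added edge: 0->2
Position of 0 (3) > position of 2 (0). Must reorder: 0 must now come before 2.
Run Kahn's algorithm (break ties by smallest node id):
  initial in-degrees: [1, 1, 1, 4, 1, 0]
  ready (indeg=0): [5]
  pop 5: indeg[0]->0; indeg[3]->3 | ready=[0] | order so far=[5]
  pop 0: indeg[2]->0; indeg[4]->0 | ready=[2, 4] | order so far=[5, 0]
  pop 2: indeg[1]->0; indeg[3]->2 | ready=[1, 4] | order so far=[5, 0, 2]
  pop 1: indeg[3]->1 | ready=[4] | order so far=[5, 0, 2, 1]
  pop 4: indeg[3]->0 | ready=[3] | order so far=[5, 0, 2, 1, 4]
  pop 3: no out-edges | ready=[] | order so far=[5, 0, 2, 1, 4, 3]
  Result: [5, 0, 2, 1, 4, 3]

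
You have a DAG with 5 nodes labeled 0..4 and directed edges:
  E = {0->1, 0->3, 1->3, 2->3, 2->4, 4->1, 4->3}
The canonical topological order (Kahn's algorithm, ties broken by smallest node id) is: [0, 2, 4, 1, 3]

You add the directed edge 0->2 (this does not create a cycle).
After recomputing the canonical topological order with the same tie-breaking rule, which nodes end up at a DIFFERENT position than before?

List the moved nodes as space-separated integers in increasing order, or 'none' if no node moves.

Answer: none

Derivation:
Old toposort: [0, 2, 4, 1, 3]
Added edge 0->2
Recompute Kahn (smallest-id tiebreak):
  initial in-degrees: [0, 2, 1, 4, 1]
  ready (indeg=0): [0]
  pop 0: indeg[1]->1; indeg[2]->0; indeg[3]->3 | ready=[2] | order so far=[0]
  pop 2: indeg[3]->2; indeg[4]->0 | ready=[4] | order so far=[0, 2]
  pop 4: indeg[1]->0; indeg[3]->1 | ready=[1] | order so far=[0, 2, 4]
  pop 1: indeg[3]->0 | ready=[3] | order so far=[0, 2, 4, 1]
  pop 3: no out-edges | ready=[] | order so far=[0, 2, 4, 1, 3]
New canonical toposort: [0, 2, 4, 1, 3]
Compare positions:
  Node 0: index 0 -> 0 (same)
  Node 1: index 3 -> 3 (same)
  Node 2: index 1 -> 1 (same)
  Node 3: index 4 -> 4 (same)
  Node 4: index 2 -> 2 (same)
Nodes that changed position: none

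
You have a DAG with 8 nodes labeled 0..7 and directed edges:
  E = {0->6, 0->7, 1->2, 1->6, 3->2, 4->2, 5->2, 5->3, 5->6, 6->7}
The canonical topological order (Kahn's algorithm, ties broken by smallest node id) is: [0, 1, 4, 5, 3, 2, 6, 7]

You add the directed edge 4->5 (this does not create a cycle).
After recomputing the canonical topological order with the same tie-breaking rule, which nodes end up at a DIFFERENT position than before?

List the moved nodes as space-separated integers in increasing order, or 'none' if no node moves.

Old toposort: [0, 1, 4, 5, 3, 2, 6, 7]
Added edge 4->5
Recompute Kahn (smallest-id tiebreak):
  initial in-degrees: [0, 0, 4, 1, 0, 1, 3, 2]
  ready (indeg=0): [0, 1, 4]
  pop 0: indeg[6]->2; indeg[7]->1 | ready=[1, 4] | order so far=[0]
  pop 1: indeg[2]->3; indeg[6]->1 | ready=[4] | order so far=[0, 1]
  pop 4: indeg[2]->2; indeg[5]->0 | ready=[5] | order so far=[0, 1, 4]
  pop 5: indeg[2]->1; indeg[3]->0; indeg[6]->0 | ready=[3, 6] | order so far=[0, 1, 4, 5]
  pop 3: indeg[2]->0 | ready=[2, 6] | order so far=[0, 1, 4, 5, 3]
  pop 2: no out-edges | ready=[6] | order so far=[0, 1, 4, 5, 3, 2]
  pop 6: indeg[7]->0 | ready=[7] | order so far=[0, 1, 4, 5, 3, 2, 6]
  pop 7: no out-edges | ready=[] | order so far=[0, 1, 4, 5, 3, 2, 6, 7]
New canonical toposort: [0, 1, 4, 5, 3, 2, 6, 7]
Compare positions:
  Node 0: index 0 -> 0 (same)
  Node 1: index 1 -> 1 (same)
  Node 2: index 5 -> 5 (same)
  Node 3: index 4 -> 4 (same)
  Node 4: index 2 -> 2 (same)
  Node 5: index 3 -> 3 (same)
  Node 6: index 6 -> 6 (same)
  Node 7: index 7 -> 7 (same)
Nodes that changed position: none

Answer: none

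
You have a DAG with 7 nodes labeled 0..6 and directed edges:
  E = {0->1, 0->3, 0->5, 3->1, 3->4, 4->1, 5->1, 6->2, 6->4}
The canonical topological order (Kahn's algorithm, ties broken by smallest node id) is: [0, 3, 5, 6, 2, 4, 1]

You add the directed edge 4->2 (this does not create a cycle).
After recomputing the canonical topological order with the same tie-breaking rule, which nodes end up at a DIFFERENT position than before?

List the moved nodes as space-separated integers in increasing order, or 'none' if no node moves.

Answer: 1 2 4

Derivation:
Old toposort: [0, 3, 5, 6, 2, 4, 1]
Added edge 4->2
Recompute Kahn (smallest-id tiebreak):
  initial in-degrees: [0, 4, 2, 1, 2, 1, 0]
  ready (indeg=0): [0, 6]
  pop 0: indeg[1]->3; indeg[3]->0; indeg[5]->0 | ready=[3, 5, 6] | order so far=[0]
  pop 3: indeg[1]->2; indeg[4]->1 | ready=[5, 6] | order so far=[0, 3]
  pop 5: indeg[1]->1 | ready=[6] | order so far=[0, 3, 5]
  pop 6: indeg[2]->1; indeg[4]->0 | ready=[4] | order so far=[0, 3, 5, 6]
  pop 4: indeg[1]->0; indeg[2]->0 | ready=[1, 2] | order so far=[0, 3, 5, 6, 4]
  pop 1: no out-edges | ready=[2] | order so far=[0, 3, 5, 6, 4, 1]
  pop 2: no out-edges | ready=[] | order so far=[0, 3, 5, 6, 4, 1, 2]
New canonical toposort: [0, 3, 5, 6, 4, 1, 2]
Compare positions:
  Node 0: index 0 -> 0 (same)
  Node 1: index 6 -> 5 (moved)
  Node 2: index 4 -> 6 (moved)
  Node 3: index 1 -> 1 (same)
  Node 4: index 5 -> 4 (moved)
  Node 5: index 2 -> 2 (same)
  Node 6: index 3 -> 3 (same)
Nodes that changed position: 1 2 4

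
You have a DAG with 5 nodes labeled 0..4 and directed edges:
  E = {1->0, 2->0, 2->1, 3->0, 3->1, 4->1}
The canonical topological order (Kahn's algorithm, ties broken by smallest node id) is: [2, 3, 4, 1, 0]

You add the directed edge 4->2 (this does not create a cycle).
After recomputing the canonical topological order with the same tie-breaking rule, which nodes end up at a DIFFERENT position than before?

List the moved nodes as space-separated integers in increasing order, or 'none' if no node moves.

Answer: 2 3 4

Derivation:
Old toposort: [2, 3, 4, 1, 0]
Added edge 4->2
Recompute Kahn (smallest-id tiebreak):
  initial in-degrees: [3, 3, 1, 0, 0]
  ready (indeg=0): [3, 4]
  pop 3: indeg[0]->2; indeg[1]->2 | ready=[4] | order so far=[3]
  pop 4: indeg[1]->1; indeg[2]->0 | ready=[2] | order so far=[3, 4]
  pop 2: indeg[0]->1; indeg[1]->0 | ready=[1] | order so far=[3, 4, 2]
  pop 1: indeg[0]->0 | ready=[0] | order so far=[3, 4, 2, 1]
  pop 0: no out-edges | ready=[] | order so far=[3, 4, 2, 1, 0]
New canonical toposort: [3, 4, 2, 1, 0]
Compare positions:
  Node 0: index 4 -> 4 (same)
  Node 1: index 3 -> 3 (same)
  Node 2: index 0 -> 2 (moved)
  Node 3: index 1 -> 0 (moved)
  Node 4: index 2 -> 1 (moved)
Nodes that changed position: 2 3 4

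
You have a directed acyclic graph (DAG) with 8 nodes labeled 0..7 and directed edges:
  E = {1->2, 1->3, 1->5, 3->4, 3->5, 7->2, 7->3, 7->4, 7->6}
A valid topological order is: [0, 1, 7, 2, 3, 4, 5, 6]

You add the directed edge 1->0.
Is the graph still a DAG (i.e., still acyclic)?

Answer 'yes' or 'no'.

Answer: yes

Derivation:
Given toposort: [0, 1, 7, 2, 3, 4, 5, 6]
Position of 1: index 1; position of 0: index 0
New edge 1->0: backward (u after v in old order)
Backward edge: old toposort is now invalid. Check if this creates a cycle.
Does 0 already reach 1? Reachable from 0: [0]. NO -> still a DAG (reorder needed).
Still a DAG? yes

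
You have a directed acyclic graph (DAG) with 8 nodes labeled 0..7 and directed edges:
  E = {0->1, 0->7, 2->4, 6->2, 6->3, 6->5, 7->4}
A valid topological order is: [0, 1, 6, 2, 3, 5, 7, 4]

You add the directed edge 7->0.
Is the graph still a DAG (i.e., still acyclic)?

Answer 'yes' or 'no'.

Given toposort: [0, 1, 6, 2, 3, 5, 7, 4]
Position of 7: index 6; position of 0: index 0
New edge 7->0: backward (u after v in old order)
Backward edge: old toposort is now invalid. Check if this creates a cycle.
Does 0 already reach 7? Reachable from 0: [0, 1, 4, 7]. YES -> cycle!
Still a DAG? no

Answer: no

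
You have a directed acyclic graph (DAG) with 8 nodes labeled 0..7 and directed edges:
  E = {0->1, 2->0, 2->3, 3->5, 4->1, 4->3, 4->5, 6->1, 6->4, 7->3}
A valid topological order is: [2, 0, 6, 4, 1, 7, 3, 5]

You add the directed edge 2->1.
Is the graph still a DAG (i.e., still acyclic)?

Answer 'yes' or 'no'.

Answer: yes

Derivation:
Given toposort: [2, 0, 6, 4, 1, 7, 3, 5]
Position of 2: index 0; position of 1: index 4
New edge 2->1: forward
Forward edge: respects the existing order. Still a DAG, same toposort still valid.
Still a DAG? yes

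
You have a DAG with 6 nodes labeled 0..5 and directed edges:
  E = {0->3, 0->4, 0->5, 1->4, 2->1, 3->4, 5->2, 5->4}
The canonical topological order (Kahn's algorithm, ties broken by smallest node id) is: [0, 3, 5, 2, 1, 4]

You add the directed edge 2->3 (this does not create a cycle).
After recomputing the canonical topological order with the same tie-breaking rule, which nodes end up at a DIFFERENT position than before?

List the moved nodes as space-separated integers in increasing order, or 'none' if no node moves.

Old toposort: [0, 3, 5, 2, 1, 4]
Added edge 2->3
Recompute Kahn (smallest-id tiebreak):
  initial in-degrees: [0, 1, 1, 2, 4, 1]
  ready (indeg=0): [0]
  pop 0: indeg[3]->1; indeg[4]->3; indeg[5]->0 | ready=[5] | order so far=[0]
  pop 5: indeg[2]->0; indeg[4]->2 | ready=[2] | order so far=[0, 5]
  pop 2: indeg[1]->0; indeg[3]->0 | ready=[1, 3] | order so far=[0, 5, 2]
  pop 1: indeg[4]->1 | ready=[3] | order so far=[0, 5, 2, 1]
  pop 3: indeg[4]->0 | ready=[4] | order so far=[0, 5, 2, 1, 3]
  pop 4: no out-edges | ready=[] | order so far=[0, 5, 2, 1, 3, 4]
New canonical toposort: [0, 5, 2, 1, 3, 4]
Compare positions:
  Node 0: index 0 -> 0 (same)
  Node 1: index 4 -> 3 (moved)
  Node 2: index 3 -> 2 (moved)
  Node 3: index 1 -> 4 (moved)
  Node 4: index 5 -> 5 (same)
  Node 5: index 2 -> 1 (moved)
Nodes that changed position: 1 2 3 5

Answer: 1 2 3 5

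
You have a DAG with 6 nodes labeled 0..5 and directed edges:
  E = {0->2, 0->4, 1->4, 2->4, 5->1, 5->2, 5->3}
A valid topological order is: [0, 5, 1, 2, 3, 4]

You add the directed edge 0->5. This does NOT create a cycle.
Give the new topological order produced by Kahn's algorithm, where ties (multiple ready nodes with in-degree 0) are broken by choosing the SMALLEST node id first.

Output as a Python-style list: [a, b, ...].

Answer: [0, 5, 1, 2, 3, 4]

Derivation:
Old toposort: [0, 5, 1, 2, 3, 4]
Added edge: 0->5
Position of 0 (0) < position of 5 (1). Old order still valid.
Run Kahn's algorithm (break ties by smallest node id):
  initial in-degrees: [0, 1, 2, 1, 3, 1]
  ready (indeg=0): [0]
  pop 0: indeg[2]->1; indeg[4]->2; indeg[5]->0 | ready=[5] | order so far=[0]
  pop 5: indeg[1]->0; indeg[2]->0; indeg[3]->0 | ready=[1, 2, 3] | order so far=[0, 5]
  pop 1: indeg[4]->1 | ready=[2, 3] | order so far=[0, 5, 1]
  pop 2: indeg[4]->0 | ready=[3, 4] | order so far=[0, 5, 1, 2]
  pop 3: no out-edges | ready=[4] | order so far=[0, 5, 1, 2, 3]
  pop 4: no out-edges | ready=[] | order so far=[0, 5, 1, 2, 3, 4]
  Result: [0, 5, 1, 2, 3, 4]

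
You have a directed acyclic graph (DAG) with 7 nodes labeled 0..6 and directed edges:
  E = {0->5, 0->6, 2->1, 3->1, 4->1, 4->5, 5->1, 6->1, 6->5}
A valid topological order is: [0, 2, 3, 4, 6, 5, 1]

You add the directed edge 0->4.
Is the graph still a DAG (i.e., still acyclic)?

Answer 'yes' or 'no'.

Given toposort: [0, 2, 3, 4, 6, 5, 1]
Position of 0: index 0; position of 4: index 3
New edge 0->4: forward
Forward edge: respects the existing order. Still a DAG, same toposort still valid.
Still a DAG? yes

Answer: yes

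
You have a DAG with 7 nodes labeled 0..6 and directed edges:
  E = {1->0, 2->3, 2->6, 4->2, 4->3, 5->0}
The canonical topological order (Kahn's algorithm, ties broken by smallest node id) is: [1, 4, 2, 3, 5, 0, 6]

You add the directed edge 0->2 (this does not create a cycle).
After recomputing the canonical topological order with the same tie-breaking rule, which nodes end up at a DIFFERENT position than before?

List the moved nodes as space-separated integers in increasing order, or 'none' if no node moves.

Answer: 0 2 3 5

Derivation:
Old toposort: [1, 4, 2, 3, 5, 0, 6]
Added edge 0->2
Recompute Kahn (smallest-id tiebreak):
  initial in-degrees: [2, 0, 2, 2, 0, 0, 1]
  ready (indeg=0): [1, 4, 5]
  pop 1: indeg[0]->1 | ready=[4, 5] | order so far=[1]
  pop 4: indeg[2]->1; indeg[3]->1 | ready=[5] | order so far=[1, 4]
  pop 5: indeg[0]->0 | ready=[0] | order so far=[1, 4, 5]
  pop 0: indeg[2]->0 | ready=[2] | order so far=[1, 4, 5, 0]
  pop 2: indeg[3]->0; indeg[6]->0 | ready=[3, 6] | order so far=[1, 4, 5, 0, 2]
  pop 3: no out-edges | ready=[6] | order so far=[1, 4, 5, 0, 2, 3]
  pop 6: no out-edges | ready=[] | order so far=[1, 4, 5, 0, 2, 3, 6]
New canonical toposort: [1, 4, 5, 0, 2, 3, 6]
Compare positions:
  Node 0: index 5 -> 3 (moved)
  Node 1: index 0 -> 0 (same)
  Node 2: index 2 -> 4 (moved)
  Node 3: index 3 -> 5 (moved)
  Node 4: index 1 -> 1 (same)
  Node 5: index 4 -> 2 (moved)
  Node 6: index 6 -> 6 (same)
Nodes that changed position: 0 2 3 5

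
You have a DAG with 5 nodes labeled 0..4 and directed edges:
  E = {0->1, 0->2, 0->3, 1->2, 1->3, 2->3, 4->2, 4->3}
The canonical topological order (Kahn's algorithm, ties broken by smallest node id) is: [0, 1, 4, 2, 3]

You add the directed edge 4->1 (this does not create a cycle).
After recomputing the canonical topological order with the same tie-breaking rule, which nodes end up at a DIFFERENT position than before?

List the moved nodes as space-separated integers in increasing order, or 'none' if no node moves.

Old toposort: [0, 1, 4, 2, 3]
Added edge 4->1
Recompute Kahn (smallest-id tiebreak):
  initial in-degrees: [0, 2, 3, 4, 0]
  ready (indeg=0): [0, 4]
  pop 0: indeg[1]->1; indeg[2]->2; indeg[3]->3 | ready=[4] | order so far=[0]
  pop 4: indeg[1]->0; indeg[2]->1; indeg[3]->2 | ready=[1] | order so far=[0, 4]
  pop 1: indeg[2]->0; indeg[3]->1 | ready=[2] | order so far=[0, 4, 1]
  pop 2: indeg[3]->0 | ready=[3] | order so far=[0, 4, 1, 2]
  pop 3: no out-edges | ready=[] | order so far=[0, 4, 1, 2, 3]
New canonical toposort: [0, 4, 1, 2, 3]
Compare positions:
  Node 0: index 0 -> 0 (same)
  Node 1: index 1 -> 2 (moved)
  Node 2: index 3 -> 3 (same)
  Node 3: index 4 -> 4 (same)
  Node 4: index 2 -> 1 (moved)
Nodes that changed position: 1 4

Answer: 1 4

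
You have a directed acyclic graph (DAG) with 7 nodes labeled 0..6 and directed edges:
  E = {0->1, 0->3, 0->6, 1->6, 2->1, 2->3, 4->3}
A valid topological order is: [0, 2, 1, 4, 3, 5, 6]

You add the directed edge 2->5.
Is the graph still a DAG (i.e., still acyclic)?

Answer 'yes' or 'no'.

Answer: yes

Derivation:
Given toposort: [0, 2, 1, 4, 3, 5, 6]
Position of 2: index 1; position of 5: index 5
New edge 2->5: forward
Forward edge: respects the existing order. Still a DAG, same toposort still valid.
Still a DAG? yes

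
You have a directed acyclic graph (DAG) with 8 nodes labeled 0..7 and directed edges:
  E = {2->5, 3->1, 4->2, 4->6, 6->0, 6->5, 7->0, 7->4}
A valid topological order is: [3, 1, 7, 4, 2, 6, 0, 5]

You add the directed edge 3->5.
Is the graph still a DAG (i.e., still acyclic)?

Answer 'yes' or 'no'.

Answer: yes

Derivation:
Given toposort: [3, 1, 7, 4, 2, 6, 0, 5]
Position of 3: index 0; position of 5: index 7
New edge 3->5: forward
Forward edge: respects the existing order. Still a DAG, same toposort still valid.
Still a DAG? yes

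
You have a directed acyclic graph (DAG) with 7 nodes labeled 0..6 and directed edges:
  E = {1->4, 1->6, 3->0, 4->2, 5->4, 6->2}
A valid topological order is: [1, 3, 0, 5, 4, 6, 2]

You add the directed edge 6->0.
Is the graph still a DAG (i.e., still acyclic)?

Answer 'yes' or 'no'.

Given toposort: [1, 3, 0, 5, 4, 6, 2]
Position of 6: index 5; position of 0: index 2
New edge 6->0: backward (u after v in old order)
Backward edge: old toposort is now invalid. Check if this creates a cycle.
Does 0 already reach 6? Reachable from 0: [0]. NO -> still a DAG (reorder needed).
Still a DAG? yes

Answer: yes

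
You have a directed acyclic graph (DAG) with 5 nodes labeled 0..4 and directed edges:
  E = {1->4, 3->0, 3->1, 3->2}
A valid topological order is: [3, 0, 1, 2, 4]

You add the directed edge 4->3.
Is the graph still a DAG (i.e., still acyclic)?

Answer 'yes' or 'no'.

Answer: no

Derivation:
Given toposort: [3, 0, 1, 2, 4]
Position of 4: index 4; position of 3: index 0
New edge 4->3: backward (u after v in old order)
Backward edge: old toposort is now invalid. Check if this creates a cycle.
Does 3 already reach 4? Reachable from 3: [0, 1, 2, 3, 4]. YES -> cycle!
Still a DAG? no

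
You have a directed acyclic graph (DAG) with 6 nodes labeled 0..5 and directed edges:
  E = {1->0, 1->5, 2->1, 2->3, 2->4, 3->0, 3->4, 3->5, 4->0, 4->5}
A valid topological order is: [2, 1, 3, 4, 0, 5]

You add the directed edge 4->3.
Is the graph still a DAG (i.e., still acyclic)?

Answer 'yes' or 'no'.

Given toposort: [2, 1, 3, 4, 0, 5]
Position of 4: index 3; position of 3: index 2
New edge 4->3: backward (u after v in old order)
Backward edge: old toposort is now invalid. Check if this creates a cycle.
Does 3 already reach 4? Reachable from 3: [0, 3, 4, 5]. YES -> cycle!
Still a DAG? no

Answer: no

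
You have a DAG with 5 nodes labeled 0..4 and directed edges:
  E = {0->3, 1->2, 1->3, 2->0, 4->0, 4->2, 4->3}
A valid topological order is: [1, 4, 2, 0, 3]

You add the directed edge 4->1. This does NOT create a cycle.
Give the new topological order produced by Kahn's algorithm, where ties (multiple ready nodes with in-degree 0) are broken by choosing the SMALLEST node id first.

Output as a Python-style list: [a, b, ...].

Answer: [4, 1, 2, 0, 3]

Derivation:
Old toposort: [1, 4, 2, 0, 3]
Added edge: 4->1
Position of 4 (1) > position of 1 (0). Must reorder: 4 must now come before 1.
Run Kahn's algorithm (break ties by smallest node id):
  initial in-degrees: [2, 1, 2, 3, 0]
  ready (indeg=0): [4]
  pop 4: indeg[0]->1; indeg[1]->0; indeg[2]->1; indeg[3]->2 | ready=[1] | order so far=[4]
  pop 1: indeg[2]->0; indeg[3]->1 | ready=[2] | order so far=[4, 1]
  pop 2: indeg[0]->0 | ready=[0] | order so far=[4, 1, 2]
  pop 0: indeg[3]->0 | ready=[3] | order so far=[4, 1, 2, 0]
  pop 3: no out-edges | ready=[] | order so far=[4, 1, 2, 0, 3]
  Result: [4, 1, 2, 0, 3]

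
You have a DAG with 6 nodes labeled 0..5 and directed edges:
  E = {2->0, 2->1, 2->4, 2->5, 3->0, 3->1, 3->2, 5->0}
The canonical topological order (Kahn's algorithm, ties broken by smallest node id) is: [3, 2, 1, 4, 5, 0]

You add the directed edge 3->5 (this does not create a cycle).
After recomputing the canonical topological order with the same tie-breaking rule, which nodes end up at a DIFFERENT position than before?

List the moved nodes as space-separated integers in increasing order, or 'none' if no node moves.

Answer: none

Derivation:
Old toposort: [3, 2, 1, 4, 5, 0]
Added edge 3->5
Recompute Kahn (smallest-id tiebreak):
  initial in-degrees: [3, 2, 1, 0, 1, 2]
  ready (indeg=0): [3]
  pop 3: indeg[0]->2; indeg[1]->1; indeg[2]->0; indeg[5]->1 | ready=[2] | order so far=[3]
  pop 2: indeg[0]->1; indeg[1]->0; indeg[4]->0; indeg[5]->0 | ready=[1, 4, 5] | order so far=[3, 2]
  pop 1: no out-edges | ready=[4, 5] | order so far=[3, 2, 1]
  pop 4: no out-edges | ready=[5] | order so far=[3, 2, 1, 4]
  pop 5: indeg[0]->0 | ready=[0] | order so far=[3, 2, 1, 4, 5]
  pop 0: no out-edges | ready=[] | order so far=[3, 2, 1, 4, 5, 0]
New canonical toposort: [3, 2, 1, 4, 5, 0]
Compare positions:
  Node 0: index 5 -> 5 (same)
  Node 1: index 2 -> 2 (same)
  Node 2: index 1 -> 1 (same)
  Node 3: index 0 -> 0 (same)
  Node 4: index 3 -> 3 (same)
  Node 5: index 4 -> 4 (same)
Nodes that changed position: none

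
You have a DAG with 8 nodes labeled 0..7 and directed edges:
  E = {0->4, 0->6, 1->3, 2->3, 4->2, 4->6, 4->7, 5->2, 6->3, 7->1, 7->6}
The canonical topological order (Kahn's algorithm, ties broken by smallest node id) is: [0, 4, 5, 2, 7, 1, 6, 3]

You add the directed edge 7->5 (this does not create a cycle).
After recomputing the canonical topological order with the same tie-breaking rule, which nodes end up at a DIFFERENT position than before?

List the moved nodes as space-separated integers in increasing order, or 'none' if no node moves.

Answer: 1 2 5 7

Derivation:
Old toposort: [0, 4, 5, 2, 7, 1, 6, 3]
Added edge 7->5
Recompute Kahn (smallest-id tiebreak):
  initial in-degrees: [0, 1, 2, 3, 1, 1, 3, 1]
  ready (indeg=0): [0]
  pop 0: indeg[4]->0; indeg[6]->2 | ready=[4] | order so far=[0]
  pop 4: indeg[2]->1; indeg[6]->1; indeg[7]->0 | ready=[7] | order so far=[0, 4]
  pop 7: indeg[1]->0; indeg[5]->0; indeg[6]->0 | ready=[1, 5, 6] | order so far=[0, 4, 7]
  pop 1: indeg[3]->2 | ready=[5, 6] | order so far=[0, 4, 7, 1]
  pop 5: indeg[2]->0 | ready=[2, 6] | order so far=[0, 4, 7, 1, 5]
  pop 2: indeg[3]->1 | ready=[6] | order so far=[0, 4, 7, 1, 5, 2]
  pop 6: indeg[3]->0 | ready=[3] | order so far=[0, 4, 7, 1, 5, 2, 6]
  pop 3: no out-edges | ready=[] | order so far=[0, 4, 7, 1, 5, 2, 6, 3]
New canonical toposort: [0, 4, 7, 1, 5, 2, 6, 3]
Compare positions:
  Node 0: index 0 -> 0 (same)
  Node 1: index 5 -> 3 (moved)
  Node 2: index 3 -> 5 (moved)
  Node 3: index 7 -> 7 (same)
  Node 4: index 1 -> 1 (same)
  Node 5: index 2 -> 4 (moved)
  Node 6: index 6 -> 6 (same)
  Node 7: index 4 -> 2 (moved)
Nodes that changed position: 1 2 5 7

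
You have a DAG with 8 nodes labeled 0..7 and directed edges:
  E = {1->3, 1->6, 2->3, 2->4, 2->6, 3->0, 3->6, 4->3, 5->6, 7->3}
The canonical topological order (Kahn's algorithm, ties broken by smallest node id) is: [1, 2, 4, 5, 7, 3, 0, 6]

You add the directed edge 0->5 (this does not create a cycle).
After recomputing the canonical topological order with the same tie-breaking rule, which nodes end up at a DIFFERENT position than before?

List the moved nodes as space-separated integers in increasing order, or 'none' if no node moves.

Old toposort: [1, 2, 4, 5, 7, 3, 0, 6]
Added edge 0->5
Recompute Kahn (smallest-id tiebreak):
  initial in-degrees: [1, 0, 0, 4, 1, 1, 4, 0]
  ready (indeg=0): [1, 2, 7]
  pop 1: indeg[3]->3; indeg[6]->3 | ready=[2, 7] | order so far=[1]
  pop 2: indeg[3]->2; indeg[4]->0; indeg[6]->2 | ready=[4, 7] | order so far=[1, 2]
  pop 4: indeg[3]->1 | ready=[7] | order so far=[1, 2, 4]
  pop 7: indeg[3]->0 | ready=[3] | order so far=[1, 2, 4, 7]
  pop 3: indeg[0]->0; indeg[6]->1 | ready=[0] | order so far=[1, 2, 4, 7, 3]
  pop 0: indeg[5]->0 | ready=[5] | order so far=[1, 2, 4, 7, 3, 0]
  pop 5: indeg[6]->0 | ready=[6] | order so far=[1, 2, 4, 7, 3, 0, 5]
  pop 6: no out-edges | ready=[] | order so far=[1, 2, 4, 7, 3, 0, 5, 6]
New canonical toposort: [1, 2, 4, 7, 3, 0, 5, 6]
Compare positions:
  Node 0: index 6 -> 5 (moved)
  Node 1: index 0 -> 0 (same)
  Node 2: index 1 -> 1 (same)
  Node 3: index 5 -> 4 (moved)
  Node 4: index 2 -> 2 (same)
  Node 5: index 3 -> 6 (moved)
  Node 6: index 7 -> 7 (same)
  Node 7: index 4 -> 3 (moved)
Nodes that changed position: 0 3 5 7

Answer: 0 3 5 7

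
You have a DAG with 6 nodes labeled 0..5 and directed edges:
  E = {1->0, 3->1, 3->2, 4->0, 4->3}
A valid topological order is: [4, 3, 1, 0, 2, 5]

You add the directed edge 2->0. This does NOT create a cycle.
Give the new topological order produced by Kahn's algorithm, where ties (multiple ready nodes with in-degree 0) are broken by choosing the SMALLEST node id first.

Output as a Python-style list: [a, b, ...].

Answer: [4, 3, 1, 2, 0, 5]

Derivation:
Old toposort: [4, 3, 1, 0, 2, 5]
Added edge: 2->0
Position of 2 (4) > position of 0 (3). Must reorder: 2 must now come before 0.
Run Kahn's algorithm (break ties by smallest node id):
  initial in-degrees: [3, 1, 1, 1, 0, 0]
  ready (indeg=0): [4, 5]
  pop 4: indeg[0]->2; indeg[3]->0 | ready=[3, 5] | order so far=[4]
  pop 3: indeg[1]->0; indeg[2]->0 | ready=[1, 2, 5] | order so far=[4, 3]
  pop 1: indeg[0]->1 | ready=[2, 5] | order so far=[4, 3, 1]
  pop 2: indeg[0]->0 | ready=[0, 5] | order so far=[4, 3, 1, 2]
  pop 0: no out-edges | ready=[5] | order so far=[4, 3, 1, 2, 0]
  pop 5: no out-edges | ready=[] | order so far=[4, 3, 1, 2, 0, 5]
  Result: [4, 3, 1, 2, 0, 5]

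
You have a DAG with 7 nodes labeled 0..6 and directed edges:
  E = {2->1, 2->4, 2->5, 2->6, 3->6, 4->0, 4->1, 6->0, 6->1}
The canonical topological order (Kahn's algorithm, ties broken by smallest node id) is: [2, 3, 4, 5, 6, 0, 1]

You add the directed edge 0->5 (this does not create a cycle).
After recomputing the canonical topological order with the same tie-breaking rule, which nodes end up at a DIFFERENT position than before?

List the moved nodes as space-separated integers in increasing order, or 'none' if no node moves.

Answer: 0 1 5 6

Derivation:
Old toposort: [2, 3, 4, 5, 6, 0, 1]
Added edge 0->5
Recompute Kahn (smallest-id tiebreak):
  initial in-degrees: [2, 3, 0, 0, 1, 2, 2]
  ready (indeg=0): [2, 3]
  pop 2: indeg[1]->2; indeg[4]->0; indeg[5]->1; indeg[6]->1 | ready=[3, 4] | order so far=[2]
  pop 3: indeg[6]->0 | ready=[4, 6] | order so far=[2, 3]
  pop 4: indeg[0]->1; indeg[1]->1 | ready=[6] | order so far=[2, 3, 4]
  pop 6: indeg[0]->0; indeg[1]->0 | ready=[0, 1] | order so far=[2, 3, 4, 6]
  pop 0: indeg[5]->0 | ready=[1, 5] | order so far=[2, 3, 4, 6, 0]
  pop 1: no out-edges | ready=[5] | order so far=[2, 3, 4, 6, 0, 1]
  pop 5: no out-edges | ready=[] | order so far=[2, 3, 4, 6, 0, 1, 5]
New canonical toposort: [2, 3, 4, 6, 0, 1, 5]
Compare positions:
  Node 0: index 5 -> 4 (moved)
  Node 1: index 6 -> 5 (moved)
  Node 2: index 0 -> 0 (same)
  Node 3: index 1 -> 1 (same)
  Node 4: index 2 -> 2 (same)
  Node 5: index 3 -> 6 (moved)
  Node 6: index 4 -> 3 (moved)
Nodes that changed position: 0 1 5 6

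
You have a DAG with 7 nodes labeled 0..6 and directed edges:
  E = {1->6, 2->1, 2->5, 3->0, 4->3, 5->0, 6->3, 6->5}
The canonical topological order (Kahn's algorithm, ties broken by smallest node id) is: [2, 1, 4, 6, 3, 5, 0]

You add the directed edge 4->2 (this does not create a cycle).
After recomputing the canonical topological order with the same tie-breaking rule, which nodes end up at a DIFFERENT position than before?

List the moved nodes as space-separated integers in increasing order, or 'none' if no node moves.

Old toposort: [2, 1, 4, 6, 3, 5, 0]
Added edge 4->2
Recompute Kahn (smallest-id tiebreak):
  initial in-degrees: [2, 1, 1, 2, 0, 2, 1]
  ready (indeg=0): [4]
  pop 4: indeg[2]->0; indeg[3]->1 | ready=[2] | order so far=[4]
  pop 2: indeg[1]->0; indeg[5]->1 | ready=[1] | order so far=[4, 2]
  pop 1: indeg[6]->0 | ready=[6] | order so far=[4, 2, 1]
  pop 6: indeg[3]->0; indeg[5]->0 | ready=[3, 5] | order so far=[4, 2, 1, 6]
  pop 3: indeg[0]->1 | ready=[5] | order so far=[4, 2, 1, 6, 3]
  pop 5: indeg[0]->0 | ready=[0] | order so far=[4, 2, 1, 6, 3, 5]
  pop 0: no out-edges | ready=[] | order so far=[4, 2, 1, 6, 3, 5, 0]
New canonical toposort: [4, 2, 1, 6, 3, 5, 0]
Compare positions:
  Node 0: index 6 -> 6 (same)
  Node 1: index 1 -> 2 (moved)
  Node 2: index 0 -> 1 (moved)
  Node 3: index 4 -> 4 (same)
  Node 4: index 2 -> 0 (moved)
  Node 5: index 5 -> 5 (same)
  Node 6: index 3 -> 3 (same)
Nodes that changed position: 1 2 4

Answer: 1 2 4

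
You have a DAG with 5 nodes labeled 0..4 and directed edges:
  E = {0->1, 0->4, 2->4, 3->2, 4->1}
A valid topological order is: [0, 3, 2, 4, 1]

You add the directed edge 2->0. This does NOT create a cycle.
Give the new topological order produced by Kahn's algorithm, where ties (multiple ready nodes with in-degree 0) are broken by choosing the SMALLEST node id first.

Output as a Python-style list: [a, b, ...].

Answer: [3, 2, 0, 4, 1]

Derivation:
Old toposort: [0, 3, 2, 4, 1]
Added edge: 2->0
Position of 2 (2) > position of 0 (0). Must reorder: 2 must now come before 0.
Run Kahn's algorithm (break ties by smallest node id):
  initial in-degrees: [1, 2, 1, 0, 2]
  ready (indeg=0): [3]
  pop 3: indeg[2]->0 | ready=[2] | order so far=[3]
  pop 2: indeg[0]->0; indeg[4]->1 | ready=[0] | order so far=[3, 2]
  pop 0: indeg[1]->1; indeg[4]->0 | ready=[4] | order so far=[3, 2, 0]
  pop 4: indeg[1]->0 | ready=[1] | order so far=[3, 2, 0, 4]
  pop 1: no out-edges | ready=[] | order so far=[3, 2, 0, 4, 1]
  Result: [3, 2, 0, 4, 1]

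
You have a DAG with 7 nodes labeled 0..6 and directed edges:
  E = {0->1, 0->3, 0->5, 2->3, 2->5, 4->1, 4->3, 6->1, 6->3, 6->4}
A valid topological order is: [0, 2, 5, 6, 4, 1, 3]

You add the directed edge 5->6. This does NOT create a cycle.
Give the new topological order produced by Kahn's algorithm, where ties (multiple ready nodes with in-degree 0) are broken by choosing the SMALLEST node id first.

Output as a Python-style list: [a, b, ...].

Old toposort: [0, 2, 5, 6, 4, 1, 3]
Added edge: 5->6
Position of 5 (2) < position of 6 (3). Old order still valid.
Run Kahn's algorithm (break ties by smallest node id):
  initial in-degrees: [0, 3, 0, 4, 1, 2, 1]
  ready (indeg=0): [0, 2]
  pop 0: indeg[1]->2; indeg[3]->3; indeg[5]->1 | ready=[2] | order so far=[0]
  pop 2: indeg[3]->2; indeg[5]->0 | ready=[5] | order so far=[0, 2]
  pop 5: indeg[6]->0 | ready=[6] | order so far=[0, 2, 5]
  pop 6: indeg[1]->1; indeg[3]->1; indeg[4]->0 | ready=[4] | order so far=[0, 2, 5, 6]
  pop 4: indeg[1]->0; indeg[3]->0 | ready=[1, 3] | order so far=[0, 2, 5, 6, 4]
  pop 1: no out-edges | ready=[3] | order so far=[0, 2, 5, 6, 4, 1]
  pop 3: no out-edges | ready=[] | order so far=[0, 2, 5, 6, 4, 1, 3]
  Result: [0, 2, 5, 6, 4, 1, 3]

Answer: [0, 2, 5, 6, 4, 1, 3]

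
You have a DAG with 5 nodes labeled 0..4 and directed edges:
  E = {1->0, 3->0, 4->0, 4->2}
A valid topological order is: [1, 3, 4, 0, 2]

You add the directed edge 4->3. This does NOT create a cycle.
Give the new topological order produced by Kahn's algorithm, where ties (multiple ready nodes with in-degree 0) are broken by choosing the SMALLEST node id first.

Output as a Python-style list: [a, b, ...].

Old toposort: [1, 3, 4, 0, 2]
Added edge: 4->3
Position of 4 (2) > position of 3 (1). Must reorder: 4 must now come before 3.
Run Kahn's algorithm (break ties by smallest node id):
  initial in-degrees: [3, 0, 1, 1, 0]
  ready (indeg=0): [1, 4]
  pop 1: indeg[0]->2 | ready=[4] | order so far=[1]
  pop 4: indeg[0]->1; indeg[2]->0; indeg[3]->0 | ready=[2, 3] | order so far=[1, 4]
  pop 2: no out-edges | ready=[3] | order so far=[1, 4, 2]
  pop 3: indeg[0]->0 | ready=[0] | order so far=[1, 4, 2, 3]
  pop 0: no out-edges | ready=[] | order so far=[1, 4, 2, 3, 0]
  Result: [1, 4, 2, 3, 0]

Answer: [1, 4, 2, 3, 0]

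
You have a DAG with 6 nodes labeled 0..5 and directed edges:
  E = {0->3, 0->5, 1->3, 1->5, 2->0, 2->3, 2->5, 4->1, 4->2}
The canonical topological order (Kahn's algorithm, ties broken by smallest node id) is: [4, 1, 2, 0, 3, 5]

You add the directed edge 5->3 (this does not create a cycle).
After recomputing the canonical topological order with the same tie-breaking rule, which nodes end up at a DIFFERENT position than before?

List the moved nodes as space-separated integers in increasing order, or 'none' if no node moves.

Answer: 3 5

Derivation:
Old toposort: [4, 1, 2, 0, 3, 5]
Added edge 5->3
Recompute Kahn (smallest-id tiebreak):
  initial in-degrees: [1, 1, 1, 4, 0, 3]
  ready (indeg=0): [4]
  pop 4: indeg[1]->0; indeg[2]->0 | ready=[1, 2] | order so far=[4]
  pop 1: indeg[3]->3; indeg[5]->2 | ready=[2] | order so far=[4, 1]
  pop 2: indeg[0]->0; indeg[3]->2; indeg[5]->1 | ready=[0] | order so far=[4, 1, 2]
  pop 0: indeg[3]->1; indeg[5]->0 | ready=[5] | order so far=[4, 1, 2, 0]
  pop 5: indeg[3]->0 | ready=[3] | order so far=[4, 1, 2, 0, 5]
  pop 3: no out-edges | ready=[] | order so far=[4, 1, 2, 0, 5, 3]
New canonical toposort: [4, 1, 2, 0, 5, 3]
Compare positions:
  Node 0: index 3 -> 3 (same)
  Node 1: index 1 -> 1 (same)
  Node 2: index 2 -> 2 (same)
  Node 3: index 4 -> 5 (moved)
  Node 4: index 0 -> 0 (same)
  Node 5: index 5 -> 4 (moved)
Nodes that changed position: 3 5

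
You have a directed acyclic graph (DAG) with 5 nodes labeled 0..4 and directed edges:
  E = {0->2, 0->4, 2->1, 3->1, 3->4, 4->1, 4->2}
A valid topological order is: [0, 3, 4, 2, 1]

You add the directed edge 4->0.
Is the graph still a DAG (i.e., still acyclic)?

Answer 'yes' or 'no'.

Given toposort: [0, 3, 4, 2, 1]
Position of 4: index 2; position of 0: index 0
New edge 4->0: backward (u after v in old order)
Backward edge: old toposort is now invalid. Check if this creates a cycle.
Does 0 already reach 4? Reachable from 0: [0, 1, 2, 4]. YES -> cycle!
Still a DAG? no

Answer: no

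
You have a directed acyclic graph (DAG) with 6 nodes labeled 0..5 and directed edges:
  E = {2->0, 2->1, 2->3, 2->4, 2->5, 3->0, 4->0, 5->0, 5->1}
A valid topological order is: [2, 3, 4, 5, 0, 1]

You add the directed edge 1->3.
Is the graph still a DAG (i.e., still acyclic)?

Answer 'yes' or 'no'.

Given toposort: [2, 3, 4, 5, 0, 1]
Position of 1: index 5; position of 3: index 1
New edge 1->3: backward (u after v in old order)
Backward edge: old toposort is now invalid. Check if this creates a cycle.
Does 3 already reach 1? Reachable from 3: [0, 3]. NO -> still a DAG (reorder needed).
Still a DAG? yes

Answer: yes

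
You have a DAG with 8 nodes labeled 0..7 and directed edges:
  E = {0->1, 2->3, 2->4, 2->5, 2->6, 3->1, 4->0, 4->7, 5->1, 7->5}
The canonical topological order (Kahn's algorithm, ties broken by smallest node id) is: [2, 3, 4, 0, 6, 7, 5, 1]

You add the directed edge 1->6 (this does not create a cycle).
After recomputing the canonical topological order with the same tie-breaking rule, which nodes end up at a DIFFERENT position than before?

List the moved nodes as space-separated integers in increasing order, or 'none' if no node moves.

Answer: 1 5 6 7

Derivation:
Old toposort: [2, 3, 4, 0, 6, 7, 5, 1]
Added edge 1->6
Recompute Kahn (smallest-id tiebreak):
  initial in-degrees: [1, 3, 0, 1, 1, 2, 2, 1]
  ready (indeg=0): [2]
  pop 2: indeg[3]->0; indeg[4]->0; indeg[5]->1; indeg[6]->1 | ready=[3, 4] | order so far=[2]
  pop 3: indeg[1]->2 | ready=[4] | order so far=[2, 3]
  pop 4: indeg[0]->0; indeg[7]->0 | ready=[0, 7] | order so far=[2, 3, 4]
  pop 0: indeg[1]->1 | ready=[7] | order so far=[2, 3, 4, 0]
  pop 7: indeg[5]->0 | ready=[5] | order so far=[2, 3, 4, 0, 7]
  pop 5: indeg[1]->0 | ready=[1] | order so far=[2, 3, 4, 0, 7, 5]
  pop 1: indeg[6]->0 | ready=[6] | order so far=[2, 3, 4, 0, 7, 5, 1]
  pop 6: no out-edges | ready=[] | order so far=[2, 3, 4, 0, 7, 5, 1, 6]
New canonical toposort: [2, 3, 4, 0, 7, 5, 1, 6]
Compare positions:
  Node 0: index 3 -> 3 (same)
  Node 1: index 7 -> 6 (moved)
  Node 2: index 0 -> 0 (same)
  Node 3: index 1 -> 1 (same)
  Node 4: index 2 -> 2 (same)
  Node 5: index 6 -> 5 (moved)
  Node 6: index 4 -> 7 (moved)
  Node 7: index 5 -> 4 (moved)
Nodes that changed position: 1 5 6 7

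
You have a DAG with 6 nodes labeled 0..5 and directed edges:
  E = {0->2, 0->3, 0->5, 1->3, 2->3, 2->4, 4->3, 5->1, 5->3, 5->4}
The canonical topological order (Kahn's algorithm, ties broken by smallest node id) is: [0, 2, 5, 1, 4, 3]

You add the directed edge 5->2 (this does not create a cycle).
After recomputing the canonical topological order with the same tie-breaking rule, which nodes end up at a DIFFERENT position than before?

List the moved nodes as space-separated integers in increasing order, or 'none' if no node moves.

Old toposort: [0, 2, 5, 1, 4, 3]
Added edge 5->2
Recompute Kahn (smallest-id tiebreak):
  initial in-degrees: [0, 1, 2, 5, 2, 1]
  ready (indeg=0): [0]
  pop 0: indeg[2]->1; indeg[3]->4; indeg[5]->0 | ready=[5] | order so far=[0]
  pop 5: indeg[1]->0; indeg[2]->0; indeg[3]->3; indeg[4]->1 | ready=[1, 2] | order so far=[0, 5]
  pop 1: indeg[3]->2 | ready=[2] | order so far=[0, 5, 1]
  pop 2: indeg[3]->1; indeg[4]->0 | ready=[4] | order so far=[0, 5, 1, 2]
  pop 4: indeg[3]->0 | ready=[3] | order so far=[0, 5, 1, 2, 4]
  pop 3: no out-edges | ready=[] | order so far=[0, 5, 1, 2, 4, 3]
New canonical toposort: [0, 5, 1, 2, 4, 3]
Compare positions:
  Node 0: index 0 -> 0 (same)
  Node 1: index 3 -> 2 (moved)
  Node 2: index 1 -> 3 (moved)
  Node 3: index 5 -> 5 (same)
  Node 4: index 4 -> 4 (same)
  Node 5: index 2 -> 1 (moved)
Nodes that changed position: 1 2 5

Answer: 1 2 5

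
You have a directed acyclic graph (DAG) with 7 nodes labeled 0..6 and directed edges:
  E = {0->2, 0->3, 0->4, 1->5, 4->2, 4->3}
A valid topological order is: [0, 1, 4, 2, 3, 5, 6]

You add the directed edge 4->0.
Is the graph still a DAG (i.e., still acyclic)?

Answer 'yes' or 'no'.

Given toposort: [0, 1, 4, 2, 3, 5, 6]
Position of 4: index 2; position of 0: index 0
New edge 4->0: backward (u after v in old order)
Backward edge: old toposort is now invalid. Check if this creates a cycle.
Does 0 already reach 4? Reachable from 0: [0, 2, 3, 4]. YES -> cycle!
Still a DAG? no

Answer: no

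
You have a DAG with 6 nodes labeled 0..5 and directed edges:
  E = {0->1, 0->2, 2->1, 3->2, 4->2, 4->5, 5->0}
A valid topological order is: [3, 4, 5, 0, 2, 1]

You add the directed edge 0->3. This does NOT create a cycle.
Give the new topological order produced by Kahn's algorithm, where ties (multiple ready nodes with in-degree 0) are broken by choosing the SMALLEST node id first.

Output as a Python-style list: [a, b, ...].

Old toposort: [3, 4, 5, 0, 2, 1]
Added edge: 0->3
Position of 0 (3) > position of 3 (0). Must reorder: 0 must now come before 3.
Run Kahn's algorithm (break ties by smallest node id):
  initial in-degrees: [1, 2, 3, 1, 0, 1]
  ready (indeg=0): [4]
  pop 4: indeg[2]->2; indeg[5]->0 | ready=[5] | order so far=[4]
  pop 5: indeg[0]->0 | ready=[0] | order so far=[4, 5]
  pop 0: indeg[1]->1; indeg[2]->1; indeg[3]->0 | ready=[3] | order so far=[4, 5, 0]
  pop 3: indeg[2]->0 | ready=[2] | order so far=[4, 5, 0, 3]
  pop 2: indeg[1]->0 | ready=[1] | order so far=[4, 5, 0, 3, 2]
  pop 1: no out-edges | ready=[] | order so far=[4, 5, 0, 3, 2, 1]
  Result: [4, 5, 0, 3, 2, 1]

Answer: [4, 5, 0, 3, 2, 1]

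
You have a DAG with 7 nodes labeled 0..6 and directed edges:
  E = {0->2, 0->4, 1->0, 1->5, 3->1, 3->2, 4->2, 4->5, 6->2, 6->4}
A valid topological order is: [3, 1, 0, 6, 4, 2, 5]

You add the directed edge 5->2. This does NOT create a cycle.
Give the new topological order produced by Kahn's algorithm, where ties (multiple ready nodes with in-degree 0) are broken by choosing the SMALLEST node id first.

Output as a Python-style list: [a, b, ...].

Old toposort: [3, 1, 0, 6, 4, 2, 5]
Added edge: 5->2
Position of 5 (6) > position of 2 (5). Must reorder: 5 must now come before 2.
Run Kahn's algorithm (break ties by smallest node id):
  initial in-degrees: [1, 1, 5, 0, 2, 2, 0]
  ready (indeg=0): [3, 6]
  pop 3: indeg[1]->0; indeg[2]->4 | ready=[1, 6] | order so far=[3]
  pop 1: indeg[0]->0; indeg[5]->1 | ready=[0, 6] | order so far=[3, 1]
  pop 0: indeg[2]->3; indeg[4]->1 | ready=[6] | order so far=[3, 1, 0]
  pop 6: indeg[2]->2; indeg[4]->0 | ready=[4] | order so far=[3, 1, 0, 6]
  pop 4: indeg[2]->1; indeg[5]->0 | ready=[5] | order so far=[3, 1, 0, 6, 4]
  pop 5: indeg[2]->0 | ready=[2] | order so far=[3, 1, 0, 6, 4, 5]
  pop 2: no out-edges | ready=[] | order so far=[3, 1, 0, 6, 4, 5, 2]
  Result: [3, 1, 0, 6, 4, 5, 2]

Answer: [3, 1, 0, 6, 4, 5, 2]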